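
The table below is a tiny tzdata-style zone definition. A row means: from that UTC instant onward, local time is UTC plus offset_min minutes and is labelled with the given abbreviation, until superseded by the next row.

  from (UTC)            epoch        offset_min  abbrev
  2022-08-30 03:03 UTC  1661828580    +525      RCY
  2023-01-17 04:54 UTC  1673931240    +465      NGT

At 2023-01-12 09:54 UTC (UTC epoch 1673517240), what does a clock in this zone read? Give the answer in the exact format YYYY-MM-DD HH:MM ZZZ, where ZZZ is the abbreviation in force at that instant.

2023-01-12 18:39 RCY

Query: 2023-01-12 09:54 UTC
Rule 1/2 (RCY, +08:45): 2022-08-30 03:03 UTC ≤ query < 2023-01-17 04:54 UTC
9·60 + 54 + 525 = 1119 min
1119 = 0·1440 + 1119; 1119 = 18·60 + 39 → 18:39, same day
→ 2023-01-12 18:39 RCY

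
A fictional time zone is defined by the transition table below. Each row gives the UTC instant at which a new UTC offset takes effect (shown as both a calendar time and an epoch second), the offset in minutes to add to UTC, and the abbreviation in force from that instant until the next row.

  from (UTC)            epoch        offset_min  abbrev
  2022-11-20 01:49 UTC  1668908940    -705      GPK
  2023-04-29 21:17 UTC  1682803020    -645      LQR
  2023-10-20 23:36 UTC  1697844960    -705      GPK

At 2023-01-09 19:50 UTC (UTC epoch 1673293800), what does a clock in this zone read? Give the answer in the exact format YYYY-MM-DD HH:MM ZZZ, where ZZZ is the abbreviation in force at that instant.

Query: 2023-01-09 19:50 UTC
Rule 1/3 (GPK, -11:45): 2022-11-20 01:49 UTC ≤ query < 2023-04-29 21:17 UTC
19·60 + 50 - 705 = 485 min
485 = 0·1440 + 485; 485 = 8·60 + 5 → 08:05, same day
→ 2023-01-09 08:05 GPK

2023-01-09 08:05 GPK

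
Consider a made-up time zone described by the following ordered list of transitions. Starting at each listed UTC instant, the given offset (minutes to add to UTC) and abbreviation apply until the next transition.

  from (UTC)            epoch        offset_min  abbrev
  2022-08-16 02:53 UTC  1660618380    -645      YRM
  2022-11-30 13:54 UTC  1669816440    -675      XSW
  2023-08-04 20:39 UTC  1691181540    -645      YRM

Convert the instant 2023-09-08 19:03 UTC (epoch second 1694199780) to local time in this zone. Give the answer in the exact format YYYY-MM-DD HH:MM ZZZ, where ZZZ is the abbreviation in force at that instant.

2023-09-08 08:18 YRM

Query: 2023-09-08 19:03 UTC
Rule 3/3 (YRM, -10:45): 2023-08-04 20:39 UTC ≤ query < +∞
19·60 + 3 - 645 = 498 min
498 = 0·1440 + 498; 498 = 8·60 + 18 → 08:18, same day
→ 2023-09-08 08:18 YRM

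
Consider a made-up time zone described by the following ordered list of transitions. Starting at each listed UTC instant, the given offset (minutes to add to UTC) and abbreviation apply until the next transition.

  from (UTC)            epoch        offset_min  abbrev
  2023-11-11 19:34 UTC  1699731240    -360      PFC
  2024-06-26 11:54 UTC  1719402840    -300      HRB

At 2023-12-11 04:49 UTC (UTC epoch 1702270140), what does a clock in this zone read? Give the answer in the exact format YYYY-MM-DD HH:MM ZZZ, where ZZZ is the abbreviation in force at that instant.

Query: 2023-12-11 04:49 UTC
Rule 1/2 (PFC, -06:00): 2023-11-11 19:34 UTC ≤ query < 2024-06-26 11:54 UTC
4·60 + 49 - 360 = -71 min
-71 = -1·1440 + 1369; 1369 = 22·60 + 49 → 22:49, 2023-12-11 - 1 day = 2023-12-10
→ 2023-12-10 22:49 PFC

2023-12-10 22:49 PFC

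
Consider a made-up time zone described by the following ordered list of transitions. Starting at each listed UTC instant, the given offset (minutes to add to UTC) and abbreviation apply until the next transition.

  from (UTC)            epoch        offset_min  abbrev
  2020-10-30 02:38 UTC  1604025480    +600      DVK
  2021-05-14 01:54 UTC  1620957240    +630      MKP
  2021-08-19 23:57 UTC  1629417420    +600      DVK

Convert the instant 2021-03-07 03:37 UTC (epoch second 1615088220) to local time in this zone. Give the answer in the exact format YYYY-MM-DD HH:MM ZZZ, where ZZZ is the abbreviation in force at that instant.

Query: 2021-03-07 03:37 UTC
Rule 1/3 (DVK, +10:00): 2020-10-30 02:38 UTC ≤ query < 2021-05-14 01:54 UTC
3·60 + 37 + 600 = 817 min
817 = 0·1440 + 817; 817 = 13·60 + 37 → 13:37, same day
→ 2021-03-07 13:37 DVK

2021-03-07 13:37 DVK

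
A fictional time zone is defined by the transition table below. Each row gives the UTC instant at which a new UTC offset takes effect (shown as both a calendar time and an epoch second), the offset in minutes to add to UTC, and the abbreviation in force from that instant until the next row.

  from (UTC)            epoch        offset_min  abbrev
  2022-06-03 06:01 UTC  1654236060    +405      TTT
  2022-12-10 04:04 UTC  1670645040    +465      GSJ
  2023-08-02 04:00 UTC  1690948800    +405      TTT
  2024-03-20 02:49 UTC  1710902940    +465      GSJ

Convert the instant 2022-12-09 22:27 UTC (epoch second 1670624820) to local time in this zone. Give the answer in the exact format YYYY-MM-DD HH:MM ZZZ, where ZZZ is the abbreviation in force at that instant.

2022-12-10 05:12 TTT

Query: 2022-12-09 22:27 UTC
Rule 1/4 (TTT, +06:45): 2022-06-03 06:01 UTC ≤ query < 2022-12-10 04:04 UTC
22·60 + 27 + 405 = 1752 min
1752 = 1·1440 + 312; 312 = 5·60 + 12 → 05:12, 2022-12-09 + 1 day = 2022-12-10
→ 2022-12-10 05:12 TTT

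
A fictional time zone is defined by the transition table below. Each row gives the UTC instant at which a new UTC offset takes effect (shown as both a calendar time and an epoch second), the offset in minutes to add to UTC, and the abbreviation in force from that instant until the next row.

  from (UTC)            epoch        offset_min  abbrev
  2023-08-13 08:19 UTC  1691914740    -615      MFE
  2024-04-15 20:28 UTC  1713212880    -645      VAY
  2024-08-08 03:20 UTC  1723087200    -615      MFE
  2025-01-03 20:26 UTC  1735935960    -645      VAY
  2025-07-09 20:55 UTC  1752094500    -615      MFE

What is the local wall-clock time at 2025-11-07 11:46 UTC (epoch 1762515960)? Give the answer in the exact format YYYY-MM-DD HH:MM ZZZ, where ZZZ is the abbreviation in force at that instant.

Query: 2025-11-07 11:46 UTC
Rule 5/5 (MFE, -10:15): 2025-07-09 20:55 UTC ≤ query < +∞
11·60 + 46 - 615 = 91 min
91 = 0·1440 + 91; 91 = 1·60 + 31 → 01:31, same day
→ 2025-11-07 01:31 MFE

2025-11-07 01:31 MFE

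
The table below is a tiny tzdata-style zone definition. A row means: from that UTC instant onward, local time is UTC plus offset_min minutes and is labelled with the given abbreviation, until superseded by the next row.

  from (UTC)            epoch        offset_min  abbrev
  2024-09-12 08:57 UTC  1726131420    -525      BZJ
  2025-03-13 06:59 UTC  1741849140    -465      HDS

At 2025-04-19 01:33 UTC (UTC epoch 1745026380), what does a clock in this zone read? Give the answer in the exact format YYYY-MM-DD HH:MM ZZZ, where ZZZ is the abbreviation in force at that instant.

Query: 2025-04-19 01:33 UTC
Rule 2/2 (HDS, -07:45): 2025-03-13 06:59 UTC ≤ query < +∞
1·60 + 33 - 465 = -372 min
-372 = -1·1440 + 1068; 1068 = 17·60 + 48 → 17:48, 2025-04-19 - 1 day = 2025-04-18
→ 2025-04-18 17:48 HDS

2025-04-18 17:48 HDS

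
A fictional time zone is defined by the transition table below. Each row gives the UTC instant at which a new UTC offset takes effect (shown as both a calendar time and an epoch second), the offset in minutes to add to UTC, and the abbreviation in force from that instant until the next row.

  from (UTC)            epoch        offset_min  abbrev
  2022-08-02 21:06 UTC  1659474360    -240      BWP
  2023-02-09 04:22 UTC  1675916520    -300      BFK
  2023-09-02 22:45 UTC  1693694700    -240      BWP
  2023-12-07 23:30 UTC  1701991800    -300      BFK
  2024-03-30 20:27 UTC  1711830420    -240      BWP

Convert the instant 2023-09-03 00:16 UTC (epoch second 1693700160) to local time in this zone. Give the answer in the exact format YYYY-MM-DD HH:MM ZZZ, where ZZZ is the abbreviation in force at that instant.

2023-09-02 20:16 BWP

Query: 2023-09-03 00:16 UTC
Rule 3/5 (BWP, -04:00): 2023-09-02 22:45 UTC ≤ query < 2023-12-07 23:30 UTC
0·60 + 16 - 240 = -224 min
-224 = -1·1440 + 1216; 1216 = 20·60 + 16 → 20:16, 2023-09-03 - 1 day = 2023-09-02
→ 2023-09-02 20:16 BWP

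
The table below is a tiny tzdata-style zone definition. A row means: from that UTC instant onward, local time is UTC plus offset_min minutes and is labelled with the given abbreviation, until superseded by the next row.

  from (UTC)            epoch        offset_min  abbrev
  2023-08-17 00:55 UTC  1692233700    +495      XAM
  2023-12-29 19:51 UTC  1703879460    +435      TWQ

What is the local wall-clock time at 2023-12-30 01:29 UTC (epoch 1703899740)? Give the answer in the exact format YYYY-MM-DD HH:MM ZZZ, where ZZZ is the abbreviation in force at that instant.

Query: 2023-12-30 01:29 UTC
Rule 2/2 (TWQ, +07:15): 2023-12-29 19:51 UTC ≤ query < +∞
1·60 + 29 + 435 = 524 min
524 = 0·1440 + 524; 524 = 8·60 + 44 → 08:44, same day
→ 2023-12-30 08:44 TWQ

2023-12-30 08:44 TWQ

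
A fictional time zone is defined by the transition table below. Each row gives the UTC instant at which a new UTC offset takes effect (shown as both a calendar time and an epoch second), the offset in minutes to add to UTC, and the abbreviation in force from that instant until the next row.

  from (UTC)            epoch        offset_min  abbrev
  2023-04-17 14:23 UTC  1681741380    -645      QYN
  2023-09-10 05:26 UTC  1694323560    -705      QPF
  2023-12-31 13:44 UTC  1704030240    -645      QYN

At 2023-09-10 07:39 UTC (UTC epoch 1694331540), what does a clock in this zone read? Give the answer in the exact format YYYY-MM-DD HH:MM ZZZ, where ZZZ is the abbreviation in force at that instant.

2023-09-09 19:54 QPF

Query: 2023-09-10 07:39 UTC
Rule 2/3 (QPF, -11:45): 2023-09-10 05:26 UTC ≤ query < 2023-12-31 13:44 UTC
7·60 + 39 - 705 = -246 min
-246 = -1·1440 + 1194; 1194 = 19·60 + 54 → 19:54, 2023-09-10 - 1 day = 2023-09-09
→ 2023-09-09 19:54 QPF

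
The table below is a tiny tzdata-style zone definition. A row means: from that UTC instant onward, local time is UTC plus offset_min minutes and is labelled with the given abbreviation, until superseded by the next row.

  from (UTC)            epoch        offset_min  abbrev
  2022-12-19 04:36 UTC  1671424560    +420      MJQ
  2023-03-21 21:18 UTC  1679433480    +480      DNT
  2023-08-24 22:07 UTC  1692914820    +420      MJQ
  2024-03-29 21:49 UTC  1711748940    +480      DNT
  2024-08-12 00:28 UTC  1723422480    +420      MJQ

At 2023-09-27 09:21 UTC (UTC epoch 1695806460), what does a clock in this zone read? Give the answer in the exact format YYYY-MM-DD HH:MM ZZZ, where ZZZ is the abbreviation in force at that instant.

2023-09-27 16:21 MJQ

Query: 2023-09-27 09:21 UTC
Rule 3/5 (MJQ, +07:00): 2023-08-24 22:07 UTC ≤ query < 2024-03-29 21:49 UTC
9·60 + 21 + 420 = 981 min
981 = 0·1440 + 981; 981 = 16·60 + 21 → 16:21, same day
→ 2023-09-27 16:21 MJQ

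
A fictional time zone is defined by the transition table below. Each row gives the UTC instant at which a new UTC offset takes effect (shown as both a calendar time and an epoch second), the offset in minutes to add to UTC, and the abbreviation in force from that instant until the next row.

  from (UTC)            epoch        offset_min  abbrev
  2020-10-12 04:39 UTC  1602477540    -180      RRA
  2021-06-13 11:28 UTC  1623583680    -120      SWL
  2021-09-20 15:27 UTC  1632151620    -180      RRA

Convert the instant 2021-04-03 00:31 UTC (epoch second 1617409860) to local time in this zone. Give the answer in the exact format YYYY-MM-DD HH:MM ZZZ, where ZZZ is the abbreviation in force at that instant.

2021-04-02 21:31 RRA

Query: 2021-04-03 00:31 UTC
Rule 1/3 (RRA, -03:00): 2020-10-12 04:39 UTC ≤ query < 2021-06-13 11:28 UTC
0·60 + 31 - 180 = -149 min
-149 = -1·1440 + 1291; 1291 = 21·60 + 31 → 21:31, 2021-04-03 - 1 day = 2021-04-02
→ 2021-04-02 21:31 RRA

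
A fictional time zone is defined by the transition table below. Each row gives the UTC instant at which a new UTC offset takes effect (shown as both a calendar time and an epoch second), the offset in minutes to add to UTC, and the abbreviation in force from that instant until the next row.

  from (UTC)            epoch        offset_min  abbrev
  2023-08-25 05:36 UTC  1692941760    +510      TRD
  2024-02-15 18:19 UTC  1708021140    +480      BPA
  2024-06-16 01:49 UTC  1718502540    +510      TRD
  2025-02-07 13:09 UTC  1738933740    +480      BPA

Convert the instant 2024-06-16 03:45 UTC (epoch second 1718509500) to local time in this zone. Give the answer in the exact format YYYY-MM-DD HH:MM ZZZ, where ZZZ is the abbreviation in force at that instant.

Query: 2024-06-16 03:45 UTC
Rule 3/4 (TRD, +08:30): 2024-06-16 01:49 UTC ≤ query < 2025-02-07 13:09 UTC
3·60 + 45 + 510 = 735 min
735 = 0·1440 + 735; 735 = 12·60 + 15 → 12:15, same day
→ 2024-06-16 12:15 TRD

2024-06-16 12:15 TRD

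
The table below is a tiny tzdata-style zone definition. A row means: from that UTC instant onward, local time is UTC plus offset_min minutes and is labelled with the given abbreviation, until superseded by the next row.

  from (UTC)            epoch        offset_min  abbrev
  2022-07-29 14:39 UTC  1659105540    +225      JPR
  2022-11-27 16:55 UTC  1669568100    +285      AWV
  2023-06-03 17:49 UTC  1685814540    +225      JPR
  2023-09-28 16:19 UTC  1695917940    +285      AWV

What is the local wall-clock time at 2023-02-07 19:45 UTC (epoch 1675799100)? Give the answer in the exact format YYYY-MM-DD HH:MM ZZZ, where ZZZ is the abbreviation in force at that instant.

2023-02-08 00:30 AWV

Query: 2023-02-07 19:45 UTC
Rule 2/4 (AWV, +04:45): 2022-11-27 16:55 UTC ≤ query < 2023-06-03 17:49 UTC
19·60 + 45 + 285 = 1470 min
1470 = 1·1440 + 30; 30 = 0·60 + 30 → 00:30, 2023-02-07 + 1 day = 2023-02-08
→ 2023-02-08 00:30 AWV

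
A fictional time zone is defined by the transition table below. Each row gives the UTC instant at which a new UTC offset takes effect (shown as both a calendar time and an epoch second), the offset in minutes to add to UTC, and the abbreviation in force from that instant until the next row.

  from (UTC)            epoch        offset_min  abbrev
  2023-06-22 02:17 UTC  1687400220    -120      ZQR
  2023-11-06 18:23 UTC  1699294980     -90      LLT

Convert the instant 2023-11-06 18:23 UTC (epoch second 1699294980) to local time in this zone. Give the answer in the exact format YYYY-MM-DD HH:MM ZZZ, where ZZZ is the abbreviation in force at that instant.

2023-11-06 16:53 LLT

Query: 2023-11-06 18:23 UTC
Rule 2/2 (LLT, -01:30): 2023-11-06 18:23 UTC ≤ query < +∞
18·60 + 23 - 90 = 1013 min
1013 = 0·1440 + 1013; 1013 = 16·60 + 53 → 16:53, same day
→ 2023-11-06 16:53 LLT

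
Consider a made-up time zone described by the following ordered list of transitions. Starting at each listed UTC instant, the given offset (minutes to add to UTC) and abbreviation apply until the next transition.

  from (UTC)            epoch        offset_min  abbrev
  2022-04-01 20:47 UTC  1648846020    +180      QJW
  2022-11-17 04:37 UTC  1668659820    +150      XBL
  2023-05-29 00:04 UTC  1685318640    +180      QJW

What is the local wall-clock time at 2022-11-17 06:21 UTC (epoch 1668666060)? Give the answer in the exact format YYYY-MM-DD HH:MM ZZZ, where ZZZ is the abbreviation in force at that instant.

2022-11-17 08:51 XBL

Query: 2022-11-17 06:21 UTC
Rule 2/3 (XBL, +02:30): 2022-11-17 04:37 UTC ≤ query < 2023-05-29 00:04 UTC
6·60 + 21 + 150 = 531 min
531 = 0·1440 + 531; 531 = 8·60 + 51 → 08:51, same day
→ 2022-11-17 08:51 XBL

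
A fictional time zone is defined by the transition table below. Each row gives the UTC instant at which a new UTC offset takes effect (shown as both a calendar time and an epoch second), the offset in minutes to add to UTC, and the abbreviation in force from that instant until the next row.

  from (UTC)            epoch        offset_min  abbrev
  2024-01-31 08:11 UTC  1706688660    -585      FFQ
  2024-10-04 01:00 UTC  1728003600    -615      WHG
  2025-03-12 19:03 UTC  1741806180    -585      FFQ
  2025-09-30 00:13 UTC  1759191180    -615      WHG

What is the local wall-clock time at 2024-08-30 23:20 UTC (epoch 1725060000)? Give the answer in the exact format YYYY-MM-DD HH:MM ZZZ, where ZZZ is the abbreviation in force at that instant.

2024-08-30 13:35 FFQ

Query: 2024-08-30 23:20 UTC
Rule 1/4 (FFQ, -09:45): 2024-01-31 08:11 UTC ≤ query < 2024-10-04 01:00 UTC
23·60 + 20 - 585 = 815 min
815 = 0·1440 + 815; 815 = 13·60 + 35 → 13:35, same day
→ 2024-08-30 13:35 FFQ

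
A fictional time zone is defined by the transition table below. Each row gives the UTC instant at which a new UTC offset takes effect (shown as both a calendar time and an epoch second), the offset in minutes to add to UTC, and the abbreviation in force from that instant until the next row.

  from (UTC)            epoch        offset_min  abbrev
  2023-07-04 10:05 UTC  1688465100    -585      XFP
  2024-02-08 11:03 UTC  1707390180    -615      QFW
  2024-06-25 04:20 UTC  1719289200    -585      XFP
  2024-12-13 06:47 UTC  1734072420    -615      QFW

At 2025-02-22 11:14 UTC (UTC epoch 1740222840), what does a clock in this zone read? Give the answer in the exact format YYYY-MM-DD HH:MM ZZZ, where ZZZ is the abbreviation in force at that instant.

2025-02-22 00:59 QFW

Query: 2025-02-22 11:14 UTC
Rule 4/4 (QFW, -10:15): 2024-12-13 06:47 UTC ≤ query < +∞
11·60 + 14 - 615 = 59 min
59 = 0·1440 + 59; 59 = 0·60 + 59 → 00:59, same day
→ 2025-02-22 00:59 QFW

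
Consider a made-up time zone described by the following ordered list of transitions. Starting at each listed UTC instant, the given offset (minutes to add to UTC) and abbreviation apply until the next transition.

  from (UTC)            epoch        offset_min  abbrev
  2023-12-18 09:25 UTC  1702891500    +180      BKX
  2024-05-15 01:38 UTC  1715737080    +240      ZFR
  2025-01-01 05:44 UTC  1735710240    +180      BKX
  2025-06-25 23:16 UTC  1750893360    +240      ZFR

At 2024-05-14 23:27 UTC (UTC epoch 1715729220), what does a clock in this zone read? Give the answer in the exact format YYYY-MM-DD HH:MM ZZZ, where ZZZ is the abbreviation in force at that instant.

2024-05-15 02:27 BKX

Query: 2024-05-14 23:27 UTC
Rule 1/4 (BKX, +03:00): 2023-12-18 09:25 UTC ≤ query < 2024-05-15 01:38 UTC
23·60 + 27 + 180 = 1587 min
1587 = 1·1440 + 147; 147 = 2·60 + 27 → 02:27, 2024-05-14 + 1 day = 2024-05-15
→ 2024-05-15 02:27 BKX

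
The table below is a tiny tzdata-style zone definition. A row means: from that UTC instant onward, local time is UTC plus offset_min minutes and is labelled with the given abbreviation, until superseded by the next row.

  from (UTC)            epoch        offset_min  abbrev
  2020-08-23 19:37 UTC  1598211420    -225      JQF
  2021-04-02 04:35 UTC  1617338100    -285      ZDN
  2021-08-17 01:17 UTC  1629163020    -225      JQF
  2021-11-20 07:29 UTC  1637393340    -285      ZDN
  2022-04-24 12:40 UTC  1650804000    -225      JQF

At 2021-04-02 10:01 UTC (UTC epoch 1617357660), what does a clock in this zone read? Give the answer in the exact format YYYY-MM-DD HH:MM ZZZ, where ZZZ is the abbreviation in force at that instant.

Query: 2021-04-02 10:01 UTC
Rule 2/5 (ZDN, -04:45): 2021-04-02 04:35 UTC ≤ query < 2021-08-17 01:17 UTC
10·60 + 1 - 285 = 316 min
316 = 0·1440 + 316; 316 = 5·60 + 16 → 05:16, same day
→ 2021-04-02 05:16 ZDN

2021-04-02 05:16 ZDN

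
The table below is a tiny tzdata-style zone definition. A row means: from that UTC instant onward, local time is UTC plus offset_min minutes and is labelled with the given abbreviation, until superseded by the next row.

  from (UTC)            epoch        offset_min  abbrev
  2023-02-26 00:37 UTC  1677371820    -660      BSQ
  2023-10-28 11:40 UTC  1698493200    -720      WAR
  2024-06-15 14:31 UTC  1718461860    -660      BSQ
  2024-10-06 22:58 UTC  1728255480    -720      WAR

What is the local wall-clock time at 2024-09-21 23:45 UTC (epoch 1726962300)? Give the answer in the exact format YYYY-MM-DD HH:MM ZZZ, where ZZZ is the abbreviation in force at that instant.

Query: 2024-09-21 23:45 UTC
Rule 3/4 (BSQ, -11:00): 2024-06-15 14:31 UTC ≤ query < 2024-10-06 22:58 UTC
23·60 + 45 - 660 = 765 min
765 = 0·1440 + 765; 765 = 12·60 + 45 → 12:45, same day
→ 2024-09-21 12:45 BSQ

2024-09-21 12:45 BSQ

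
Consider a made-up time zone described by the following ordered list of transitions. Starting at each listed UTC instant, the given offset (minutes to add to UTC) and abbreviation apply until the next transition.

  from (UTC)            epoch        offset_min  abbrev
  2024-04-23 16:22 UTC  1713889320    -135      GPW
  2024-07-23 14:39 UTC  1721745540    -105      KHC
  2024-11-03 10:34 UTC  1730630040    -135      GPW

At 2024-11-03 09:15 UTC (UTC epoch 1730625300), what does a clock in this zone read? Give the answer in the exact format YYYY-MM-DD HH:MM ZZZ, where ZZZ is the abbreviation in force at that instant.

Query: 2024-11-03 09:15 UTC
Rule 2/3 (KHC, -01:45): 2024-07-23 14:39 UTC ≤ query < 2024-11-03 10:34 UTC
9·60 + 15 - 105 = 450 min
450 = 0·1440 + 450; 450 = 7·60 + 30 → 07:30, same day
→ 2024-11-03 07:30 KHC

2024-11-03 07:30 KHC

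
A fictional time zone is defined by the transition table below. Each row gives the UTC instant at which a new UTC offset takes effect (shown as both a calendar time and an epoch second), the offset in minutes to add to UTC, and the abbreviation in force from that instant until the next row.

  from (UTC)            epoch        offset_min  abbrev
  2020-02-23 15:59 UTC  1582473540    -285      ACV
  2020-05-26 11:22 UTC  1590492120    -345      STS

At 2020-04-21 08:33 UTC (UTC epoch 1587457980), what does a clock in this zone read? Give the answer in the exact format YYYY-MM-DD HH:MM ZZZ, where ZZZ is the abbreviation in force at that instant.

Query: 2020-04-21 08:33 UTC
Rule 1/2 (ACV, -04:45): 2020-02-23 15:59 UTC ≤ query < 2020-05-26 11:22 UTC
8·60 + 33 - 285 = 228 min
228 = 0·1440 + 228; 228 = 3·60 + 48 → 03:48, same day
→ 2020-04-21 03:48 ACV

2020-04-21 03:48 ACV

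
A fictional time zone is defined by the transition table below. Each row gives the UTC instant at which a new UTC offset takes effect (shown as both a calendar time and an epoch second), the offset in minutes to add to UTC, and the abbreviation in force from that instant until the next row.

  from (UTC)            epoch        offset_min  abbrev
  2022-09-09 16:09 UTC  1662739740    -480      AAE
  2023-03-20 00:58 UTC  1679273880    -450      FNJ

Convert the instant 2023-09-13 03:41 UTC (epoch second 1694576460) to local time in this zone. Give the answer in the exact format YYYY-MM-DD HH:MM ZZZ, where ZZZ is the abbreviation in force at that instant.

Query: 2023-09-13 03:41 UTC
Rule 2/2 (FNJ, -07:30): 2023-03-20 00:58 UTC ≤ query < +∞
3·60 + 41 - 450 = -229 min
-229 = -1·1440 + 1211; 1211 = 20·60 + 11 → 20:11, 2023-09-13 - 1 day = 2023-09-12
→ 2023-09-12 20:11 FNJ

2023-09-12 20:11 FNJ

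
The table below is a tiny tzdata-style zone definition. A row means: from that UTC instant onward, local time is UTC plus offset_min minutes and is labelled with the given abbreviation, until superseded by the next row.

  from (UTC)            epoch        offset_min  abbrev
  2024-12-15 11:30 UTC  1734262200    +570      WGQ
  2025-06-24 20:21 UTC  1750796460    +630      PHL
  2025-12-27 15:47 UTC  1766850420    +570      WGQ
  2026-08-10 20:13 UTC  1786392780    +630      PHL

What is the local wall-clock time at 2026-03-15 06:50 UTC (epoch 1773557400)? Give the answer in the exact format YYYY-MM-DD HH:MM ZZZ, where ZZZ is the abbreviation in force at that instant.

2026-03-15 16:20 WGQ

Query: 2026-03-15 06:50 UTC
Rule 3/4 (WGQ, +09:30): 2025-12-27 15:47 UTC ≤ query < 2026-08-10 20:13 UTC
6·60 + 50 + 570 = 980 min
980 = 0·1440 + 980; 980 = 16·60 + 20 → 16:20, same day
→ 2026-03-15 16:20 WGQ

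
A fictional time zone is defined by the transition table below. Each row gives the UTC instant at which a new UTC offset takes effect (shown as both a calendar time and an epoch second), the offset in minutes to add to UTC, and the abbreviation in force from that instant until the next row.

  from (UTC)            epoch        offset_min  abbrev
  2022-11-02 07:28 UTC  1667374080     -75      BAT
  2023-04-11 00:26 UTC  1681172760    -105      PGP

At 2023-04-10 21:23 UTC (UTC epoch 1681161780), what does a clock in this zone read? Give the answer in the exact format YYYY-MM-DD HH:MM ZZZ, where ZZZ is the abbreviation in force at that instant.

2023-04-10 20:08 BAT

Query: 2023-04-10 21:23 UTC
Rule 1/2 (BAT, -01:15): 2022-11-02 07:28 UTC ≤ query < 2023-04-11 00:26 UTC
21·60 + 23 - 75 = 1208 min
1208 = 0·1440 + 1208; 1208 = 20·60 + 8 → 20:08, same day
→ 2023-04-10 20:08 BAT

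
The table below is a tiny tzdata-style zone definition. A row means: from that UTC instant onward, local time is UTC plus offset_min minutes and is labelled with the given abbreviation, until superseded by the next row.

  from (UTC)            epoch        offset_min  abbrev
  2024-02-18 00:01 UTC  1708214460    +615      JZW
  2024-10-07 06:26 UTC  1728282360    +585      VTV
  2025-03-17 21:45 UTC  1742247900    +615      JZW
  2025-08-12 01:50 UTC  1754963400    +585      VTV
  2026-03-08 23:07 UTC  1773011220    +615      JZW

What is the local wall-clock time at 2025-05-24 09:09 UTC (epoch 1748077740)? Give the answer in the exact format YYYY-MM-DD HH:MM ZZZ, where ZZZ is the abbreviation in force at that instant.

Query: 2025-05-24 09:09 UTC
Rule 3/5 (JZW, +10:15): 2025-03-17 21:45 UTC ≤ query < 2025-08-12 01:50 UTC
9·60 + 9 + 615 = 1164 min
1164 = 0·1440 + 1164; 1164 = 19·60 + 24 → 19:24, same day
→ 2025-05-24 19:24 JZW

2025-05-24 19:24 JZW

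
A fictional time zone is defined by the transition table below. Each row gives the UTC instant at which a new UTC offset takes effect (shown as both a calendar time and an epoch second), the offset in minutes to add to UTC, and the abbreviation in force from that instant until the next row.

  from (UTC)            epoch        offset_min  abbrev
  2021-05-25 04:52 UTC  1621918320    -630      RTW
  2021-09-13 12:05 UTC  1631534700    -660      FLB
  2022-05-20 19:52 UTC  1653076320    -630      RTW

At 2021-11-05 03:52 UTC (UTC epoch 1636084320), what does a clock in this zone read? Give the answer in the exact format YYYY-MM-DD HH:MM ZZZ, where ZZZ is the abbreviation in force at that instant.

Query: 2021-11-05 03:52 UTC
Rule 2/3 (FLB, -11:00): 2021-09-13 12:05 UTC ≤ query < 2022-05-20 19:52 UTC
3·60 + 52 - 660 = -428 min
-428 = -1·1440 + 1012; 1012 = 16·60 + 52 → 16:52, 2021-11-05 - 1 day = 2021-11-04
→ 2021-11-04 16:52 FLB

2021-11-04 16:52 FLB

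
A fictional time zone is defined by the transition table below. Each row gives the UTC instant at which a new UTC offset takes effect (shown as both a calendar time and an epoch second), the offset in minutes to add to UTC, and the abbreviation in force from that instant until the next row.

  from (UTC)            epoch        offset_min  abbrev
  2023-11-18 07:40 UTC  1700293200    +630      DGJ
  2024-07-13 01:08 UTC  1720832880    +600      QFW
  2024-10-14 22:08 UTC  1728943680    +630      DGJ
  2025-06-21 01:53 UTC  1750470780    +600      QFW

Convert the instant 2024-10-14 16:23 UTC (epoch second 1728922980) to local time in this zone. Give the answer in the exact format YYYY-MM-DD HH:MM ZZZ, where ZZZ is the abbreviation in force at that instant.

2024-10-15 02:23 QFW

Query: 2024-10-14 16:23 UTC
Rule 2/4 (QFW, +10:00): 2024-07-13 01:08 UTC ≤ query < 2024-10-14 22:08 UTC
16·60 + 23 + 600 = 1583 min
1583 = 1·1440 + 143; 143 = 2·60 + 23 → 02:23, 2024-10-14 + 1 day = 2024-10-15
→ 2024-10-15 02:23 QFW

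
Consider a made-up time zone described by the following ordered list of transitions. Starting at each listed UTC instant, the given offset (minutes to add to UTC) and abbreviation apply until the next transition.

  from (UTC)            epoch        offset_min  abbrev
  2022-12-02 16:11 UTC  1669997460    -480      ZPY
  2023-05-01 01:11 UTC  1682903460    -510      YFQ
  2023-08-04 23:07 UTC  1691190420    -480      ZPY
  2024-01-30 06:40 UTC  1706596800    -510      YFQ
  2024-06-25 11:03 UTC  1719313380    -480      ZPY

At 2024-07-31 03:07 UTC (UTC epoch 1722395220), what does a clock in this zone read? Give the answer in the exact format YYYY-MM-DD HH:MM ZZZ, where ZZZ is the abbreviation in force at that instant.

Query: 2024-07-31 03:07 UTC
Rule 5/5 (ZPY, -08:00): 2024-06-25 11:03 UTC ≤ query < +∞
3·60 + 7 - 480 = -293 min
-293 = -1·1440 + 1147; 1147 = 19·60 + 7 → 19:07, 2024-07-31 - 1 day = 2024-07-30
→ 2024-07-30 19:07 ZPY

2024-07-30 19:07 ZPY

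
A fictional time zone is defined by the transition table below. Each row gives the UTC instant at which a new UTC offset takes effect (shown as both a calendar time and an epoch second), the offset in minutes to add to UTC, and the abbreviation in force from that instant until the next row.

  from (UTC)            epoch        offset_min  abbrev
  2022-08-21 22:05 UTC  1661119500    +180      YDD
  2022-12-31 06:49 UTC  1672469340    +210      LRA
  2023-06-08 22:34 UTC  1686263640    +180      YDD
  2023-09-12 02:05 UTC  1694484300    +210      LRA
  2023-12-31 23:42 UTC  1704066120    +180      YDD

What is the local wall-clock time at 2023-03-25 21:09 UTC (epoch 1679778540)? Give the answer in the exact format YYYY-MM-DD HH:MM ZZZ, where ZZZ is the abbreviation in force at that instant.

2023-03-26 00:39 LRA

Query: 2023-03-25 21:09 UTC
Rule 2/5 (LRA, +03:30): 2022-12-31 06:49 UTC ≤ query < 2023-06-08 22:34 UTC
21·60 + 9 + 210 = 1479 min
1479 = 1·1440 + 39; 39 = 0·60 + 39 → 00:39, 2023-03-25 + 1 day = 2023-03-26
→ 2023-03-26 00:39 LRA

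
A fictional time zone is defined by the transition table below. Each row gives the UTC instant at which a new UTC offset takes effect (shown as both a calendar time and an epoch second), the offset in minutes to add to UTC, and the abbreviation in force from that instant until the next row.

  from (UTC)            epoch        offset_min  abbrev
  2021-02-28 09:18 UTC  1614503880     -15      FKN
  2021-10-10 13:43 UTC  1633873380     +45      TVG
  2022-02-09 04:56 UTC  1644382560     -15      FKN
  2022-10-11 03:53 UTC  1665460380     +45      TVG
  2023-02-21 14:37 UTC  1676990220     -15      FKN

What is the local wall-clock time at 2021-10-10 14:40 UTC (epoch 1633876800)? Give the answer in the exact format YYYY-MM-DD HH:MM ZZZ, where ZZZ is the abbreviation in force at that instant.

Query: 2021-10-10 14:40 UTC
Rule 2/5 (TVG, +00:45): 2021-10-10 13:43 UTC ≤ query < 2022-02-09 04:56 UTC
14·60 + 40 + 45 = 925 min
925 = 0·1440 + 925; 925 = 15·60 + 25 → 15:25, same day
→ 2021-10-10 15:25 TVG

2021-10-10 15:25 TVG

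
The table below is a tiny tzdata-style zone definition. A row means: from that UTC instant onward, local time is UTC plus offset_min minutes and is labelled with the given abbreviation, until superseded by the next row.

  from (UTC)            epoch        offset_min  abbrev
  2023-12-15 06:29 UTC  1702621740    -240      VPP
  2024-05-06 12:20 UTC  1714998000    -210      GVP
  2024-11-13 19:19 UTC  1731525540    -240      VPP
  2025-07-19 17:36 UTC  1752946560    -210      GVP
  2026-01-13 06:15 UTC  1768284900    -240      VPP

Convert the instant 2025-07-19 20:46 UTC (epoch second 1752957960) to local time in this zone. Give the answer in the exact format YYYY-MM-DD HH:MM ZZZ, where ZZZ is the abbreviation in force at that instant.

2025-07-19 17:16 GVP

Query: 2025-07-19 20:46 UTC
Rule 4/5 (GVP, -03:30): 2025-07-19 17:36 UTC ≤ query < 2026-01-13 06:15 UTC
20·60 + 46 - 210 = 1036 min
1036 = 0·1440 + 1036; 1036 = 17·60 + 16 → 17:16, same day
→ 2025-07-19 17:16 GVP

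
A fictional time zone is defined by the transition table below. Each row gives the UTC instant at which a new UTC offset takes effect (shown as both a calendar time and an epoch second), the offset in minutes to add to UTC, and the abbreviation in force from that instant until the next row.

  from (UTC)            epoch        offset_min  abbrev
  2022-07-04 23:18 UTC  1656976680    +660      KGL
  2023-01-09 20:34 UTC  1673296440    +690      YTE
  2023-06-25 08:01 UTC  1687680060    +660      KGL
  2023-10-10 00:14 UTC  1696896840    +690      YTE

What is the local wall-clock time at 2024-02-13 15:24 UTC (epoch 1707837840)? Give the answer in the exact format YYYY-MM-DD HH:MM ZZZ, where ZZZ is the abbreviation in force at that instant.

2024-02-14 02:54 YTE

Query: 2024-02-13 15:24 UTC
Rule 4/4 (YTE, +11:30): 2023-10-10 00:14 UTC ≤ query < +∞
15·60 + 24 + 690 = 1614 min
1614 = 1·1440 + 174; 174 = 2·60 + 54 → 02:54, 2024-02-13 + 1 day = 2024-02-14
→ 2024-02-14 02:54 YTE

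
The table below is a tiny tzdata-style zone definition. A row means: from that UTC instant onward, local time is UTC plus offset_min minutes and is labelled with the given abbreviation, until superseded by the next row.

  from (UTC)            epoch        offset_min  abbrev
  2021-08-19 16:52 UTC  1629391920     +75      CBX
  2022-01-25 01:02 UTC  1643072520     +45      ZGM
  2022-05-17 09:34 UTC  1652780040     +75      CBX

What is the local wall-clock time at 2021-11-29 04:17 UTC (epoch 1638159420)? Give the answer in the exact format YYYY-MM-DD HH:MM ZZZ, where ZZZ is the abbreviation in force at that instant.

2021-11-29 05:32 CBX

Query: 2021-11-29 04:17 UTC
Rule 1/3 (CBX, +01:15): 2021-08-19 16:52 UTC ≤ query < 2022-01-25 01:02 UTC
4·60 + 17 + 75 = 332 min
332 = 0·1440 + 332; 332 = 5·60 + 32 → 05:32, same day
→ 2021-11-29 05:32 CBX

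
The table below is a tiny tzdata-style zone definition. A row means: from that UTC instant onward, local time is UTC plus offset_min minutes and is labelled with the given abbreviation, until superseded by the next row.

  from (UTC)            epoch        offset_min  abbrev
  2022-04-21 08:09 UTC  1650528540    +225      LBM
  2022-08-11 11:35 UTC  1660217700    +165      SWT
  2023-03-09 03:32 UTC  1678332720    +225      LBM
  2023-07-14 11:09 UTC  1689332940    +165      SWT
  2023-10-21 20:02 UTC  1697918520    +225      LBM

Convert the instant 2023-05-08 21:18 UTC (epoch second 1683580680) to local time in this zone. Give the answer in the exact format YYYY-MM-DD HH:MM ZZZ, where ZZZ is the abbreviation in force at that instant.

2023-05-09 01:03 LBM

Query: 2023-05-08 21:18 UTC
Rule 3/5 (LBM, +03:45): 2023-03-09 03:32 UTC ≤ query < 2023-07-14 11:09 UTC
21·60 + 18 + 225 = 1503 min
1503 = 1·1440 + 63; 63 = 1·60 + 3 → 01:03, 2023-05-08 + 1 day = 2023-05-09
→ 2023-05-09 01:03 LBM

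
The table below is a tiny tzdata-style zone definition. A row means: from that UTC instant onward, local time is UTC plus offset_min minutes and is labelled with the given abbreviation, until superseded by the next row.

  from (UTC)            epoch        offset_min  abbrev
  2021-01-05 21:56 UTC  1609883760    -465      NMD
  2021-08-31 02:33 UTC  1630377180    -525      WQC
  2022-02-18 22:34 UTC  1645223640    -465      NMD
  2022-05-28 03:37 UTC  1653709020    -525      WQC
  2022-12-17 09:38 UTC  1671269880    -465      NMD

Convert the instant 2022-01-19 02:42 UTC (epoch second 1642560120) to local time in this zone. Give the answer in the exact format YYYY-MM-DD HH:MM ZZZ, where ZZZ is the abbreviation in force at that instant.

Query: 2022-01-19 02:42 UTC
Rule 2/5 (WQC, -08:45): 2021-08-31 02:33 UTC ≤ query < 2022-02-18 22:34 UTC
2·60 + 42 - 525 = -363 min
-363 = -1·1440 + 1077; 1077 = 17·60 + 57 → 17:57, 2022-01-19 - 1 day = 2022-01-18
→ 2022-01-18 17:57 WQC

2022-01-18 17:57 WQC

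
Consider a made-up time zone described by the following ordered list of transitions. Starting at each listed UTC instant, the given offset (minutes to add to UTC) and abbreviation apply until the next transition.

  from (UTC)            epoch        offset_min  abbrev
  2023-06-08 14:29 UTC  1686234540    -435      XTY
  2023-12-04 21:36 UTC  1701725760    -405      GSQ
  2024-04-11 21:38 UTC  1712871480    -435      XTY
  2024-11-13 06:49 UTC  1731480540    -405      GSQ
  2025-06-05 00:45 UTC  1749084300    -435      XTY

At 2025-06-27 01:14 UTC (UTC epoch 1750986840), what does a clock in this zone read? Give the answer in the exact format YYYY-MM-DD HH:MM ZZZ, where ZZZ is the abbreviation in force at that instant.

Query: 2025-06-27 01:14 UTC
Rule 5/5 (XTY, -07:15): 2025-06-05 00:45 UTC ≤ query < +∞
1·60 + 14 - 435 = -361 min
-361 = -1·1440 + 1079; 1079 = 17·60 + 59 → 17:59, 2025-06-27 - 1 day = 2025-06-26
→ 2025-06-26 17:59 XTY

2025-06-26 17:59 XTY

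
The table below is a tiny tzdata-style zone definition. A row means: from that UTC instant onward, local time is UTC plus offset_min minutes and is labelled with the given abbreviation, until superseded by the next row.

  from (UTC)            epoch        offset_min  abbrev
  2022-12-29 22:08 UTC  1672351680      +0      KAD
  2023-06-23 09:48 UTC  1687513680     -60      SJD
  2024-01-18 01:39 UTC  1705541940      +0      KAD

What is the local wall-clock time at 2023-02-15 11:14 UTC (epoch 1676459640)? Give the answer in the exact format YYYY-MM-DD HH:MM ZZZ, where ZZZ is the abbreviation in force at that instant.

2023-02-15 11:14 KAD

Query: 2023-02-15 11:14 UTC
Rule 1/3 (KAD, +00:00): 2022-12-29 22:08 UTC ≤ query < 2023-06-23 09:48 UTC
11·60 + 14 + 0 = 674 min
674 = 0·1440 + 674; 674 = 11·60 + 14 → 11:14, same day
→ 2023-02-15 11:14 KAD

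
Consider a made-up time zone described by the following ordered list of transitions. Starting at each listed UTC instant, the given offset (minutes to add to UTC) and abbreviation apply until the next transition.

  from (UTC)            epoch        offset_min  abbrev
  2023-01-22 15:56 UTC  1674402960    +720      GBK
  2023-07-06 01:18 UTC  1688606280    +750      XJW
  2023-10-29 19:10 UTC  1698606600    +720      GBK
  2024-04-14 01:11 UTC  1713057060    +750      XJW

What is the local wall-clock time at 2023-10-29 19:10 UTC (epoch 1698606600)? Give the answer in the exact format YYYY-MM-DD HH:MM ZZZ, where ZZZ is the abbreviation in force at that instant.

2023-10-30 07:10 GBK

Query: 2023-10-29 19:10 UTC
Rule 3/4 (GBK, +12:00): 2023-10-29 19:10 UTC ≤ query < 2024-04-14 01:11 UTC
19·60 + 10 + 720 = 1870 min
1870 = 1·1440 + 430; 430 = 7·60 + 10 → 07:10, 2023-10-29 + 1 day = 2023-10-30
→ 2023-10-30 07:10 GBK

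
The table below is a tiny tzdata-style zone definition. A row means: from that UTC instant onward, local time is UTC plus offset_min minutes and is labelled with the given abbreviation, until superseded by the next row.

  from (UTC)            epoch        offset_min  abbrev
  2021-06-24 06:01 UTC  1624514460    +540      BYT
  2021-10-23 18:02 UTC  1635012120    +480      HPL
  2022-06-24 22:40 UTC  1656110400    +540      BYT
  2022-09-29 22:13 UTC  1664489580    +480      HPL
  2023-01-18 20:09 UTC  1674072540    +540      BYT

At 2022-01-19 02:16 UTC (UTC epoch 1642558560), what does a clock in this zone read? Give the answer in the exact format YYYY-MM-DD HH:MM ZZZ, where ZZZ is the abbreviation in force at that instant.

2022-01-19 10:16 HPL

Query: 2022-01-19 02:16 UTC
Rule 2/5 (HPL, +08:00): 2021-10-23 18:02 UTC ≤ query < 2022-06-24 22:40 UTC
2·60 + 16 + 480 = 616 min
616 = 0·1440 + 616; 616 = 10·60 + 16 → 10:16, same day
→ 2022-01-19 10:16 HPL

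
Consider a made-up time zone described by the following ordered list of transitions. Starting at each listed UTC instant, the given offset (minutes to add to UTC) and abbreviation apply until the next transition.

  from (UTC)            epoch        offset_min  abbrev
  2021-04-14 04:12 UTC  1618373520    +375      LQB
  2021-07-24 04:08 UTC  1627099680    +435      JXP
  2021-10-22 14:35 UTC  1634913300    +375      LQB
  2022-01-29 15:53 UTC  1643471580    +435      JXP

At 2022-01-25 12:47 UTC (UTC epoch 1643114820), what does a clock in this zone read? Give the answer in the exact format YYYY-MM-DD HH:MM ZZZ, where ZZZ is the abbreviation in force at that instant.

2022-01-25 19:02 LQB

Query: 2022-01-25 12:47 UTC
Rule 3/4 (LQB, +06:15): 2021-10-22 14:35 UTC ≤ query < 2022-01-29 15:53 UTC
12·60 + 47 + 375 = 1142 min
1142 = 0·1440 + 1142; 1142 = 19·60 + 2 → 19:02, same day
→ 2022-01-25 19:02 LQB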